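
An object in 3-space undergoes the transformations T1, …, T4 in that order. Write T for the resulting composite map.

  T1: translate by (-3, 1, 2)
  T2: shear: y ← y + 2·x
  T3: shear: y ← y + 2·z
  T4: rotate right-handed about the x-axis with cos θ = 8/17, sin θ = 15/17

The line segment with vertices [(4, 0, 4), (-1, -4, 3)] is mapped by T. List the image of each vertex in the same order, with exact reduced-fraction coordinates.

image vertices: (1, 30/17, 273/17), (-4, -83/17, 25/17)

T1 translate by (-3, 1, 2): (4, 0, 4) → (1, 1, 6); (-1, -4, 3) → (-4, -3, 5)
T2 shear: y ← y + 2·x: (1, 1, 6) → (1, 3, 6); (-4, -3, 5) → (-4, -11, 5)
T3 shear: y ← y + 2·z: (1, 3, 6) → (1, 15, 6); (-4, -11, 5) → (-4, -1, 5)
T4 rotate right-handed about the x-axis with cos θ = 8/17, sin θ = 15/17: (1, 15, 6) → (1, 30/17, 273/17); (-4, -1, 5) → (-4, -83/17, 25/17)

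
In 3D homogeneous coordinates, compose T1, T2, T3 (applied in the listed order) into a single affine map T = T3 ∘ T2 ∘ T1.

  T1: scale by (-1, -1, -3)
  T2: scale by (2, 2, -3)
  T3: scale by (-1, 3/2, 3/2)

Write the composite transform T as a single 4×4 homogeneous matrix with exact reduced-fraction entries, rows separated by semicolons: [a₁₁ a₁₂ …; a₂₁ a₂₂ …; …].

T = [2 0 0 0; 0 -3 0 0; 0 0 27/2 0; 0 0 0 1]

T1 = [-1 0 0 0; 0 -1 0 0; 0 0 -3 0; 0 0 0 1]
T2·T1 = [-2 0 0 0; 0 -2 0 0; 0 0 9 0; 0 0 0 1]
T3·…·T1 = [2 0 0 0; 0 -3 0 0; 0 0 27/2 0; 0 0 0 1]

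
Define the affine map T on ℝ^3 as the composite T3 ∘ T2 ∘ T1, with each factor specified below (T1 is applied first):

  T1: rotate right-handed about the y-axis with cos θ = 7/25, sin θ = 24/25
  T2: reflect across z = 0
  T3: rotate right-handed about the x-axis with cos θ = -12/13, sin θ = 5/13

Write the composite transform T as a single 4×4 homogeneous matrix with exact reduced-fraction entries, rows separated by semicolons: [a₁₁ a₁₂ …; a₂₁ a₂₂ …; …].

T = [7/25 0 24/25 0; -24/65 -12/13 7/65 0; -288/325 5/13 84/325 0; 0 0 0 1]

T1 = [7/25 0 24/25 0; 0 1 0 0; -24/25 0 7/25 0; 0 0 0 1]
T2·T1 = [7/25 0 24/25 0; 0 1 0 0; 24/25 0 -7/25 0; 0 0 0 1]
T3·…·T1 = [7/25 0 24/25 0; -24/65 -12/13 7/65 0; -288/325 5/13 84/325 0; 0 0 0 1]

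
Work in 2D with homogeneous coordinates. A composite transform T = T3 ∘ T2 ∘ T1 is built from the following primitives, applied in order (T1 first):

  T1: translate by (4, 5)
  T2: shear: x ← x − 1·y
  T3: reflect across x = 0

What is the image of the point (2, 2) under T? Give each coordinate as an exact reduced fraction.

T1 translate by (4, 5): (2, 2) → (6, 7)
T2 shear: x ← x − 1·y: (6, 7) → (-1, 7)
T3 reflect across x = 0: (-1, 7) → (1, 7)

T(p) = (1, 7)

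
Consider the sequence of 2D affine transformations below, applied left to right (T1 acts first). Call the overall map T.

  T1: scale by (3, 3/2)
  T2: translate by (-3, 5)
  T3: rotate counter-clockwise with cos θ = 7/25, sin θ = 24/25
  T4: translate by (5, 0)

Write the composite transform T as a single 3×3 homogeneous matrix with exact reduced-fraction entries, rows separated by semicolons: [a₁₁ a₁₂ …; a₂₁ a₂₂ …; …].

T1 = [3 0 0; 0 3/2 0; 0 0 1]
T2·T1 = [3 0 -3; 0 3/2 5; 0 0 1]
T3·…·T1 = [21/25 -36/25 -141/25; 72/25 21/50 -37/25; 0 0 1]
T4·…·T1 = [21/25 -36/25 -16/25; 72/25 21/50 -37/25; 0 0 1]

T = [21/25 -36/25 -16/25; 72/25 21/50 -37/25; 0 0 1]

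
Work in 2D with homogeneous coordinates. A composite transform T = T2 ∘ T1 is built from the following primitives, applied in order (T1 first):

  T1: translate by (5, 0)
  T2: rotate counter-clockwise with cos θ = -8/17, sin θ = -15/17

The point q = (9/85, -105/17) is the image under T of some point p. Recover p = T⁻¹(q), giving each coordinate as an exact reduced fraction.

p = (2/5, 3)

T1 = [1 0 5; 0 1 0; 0 0 1]
T2·T1 = [-8/17 15/17 -40/17; -15/17 -8/17 -75/17; 0 0 1]
det M = 1; M⁻¹ = [-8/17 -15/17 -5; 15/17 -8/17 0; 0 0 1]
M⁻¹ · (9/85, -105/17)ᵀ = (2/5, 3)ᵀ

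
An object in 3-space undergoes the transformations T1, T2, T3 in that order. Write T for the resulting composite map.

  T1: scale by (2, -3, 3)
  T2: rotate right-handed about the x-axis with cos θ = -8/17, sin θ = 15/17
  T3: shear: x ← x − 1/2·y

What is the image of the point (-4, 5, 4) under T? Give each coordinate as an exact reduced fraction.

T(p) = (-106/17, -60/17, -321/17)

T1 scale by (2, -3, 3): (-4, 5, 4) → (-8, -15, 12)
T2 rotate right-handed about the x-axis with cos θ = -8/17, sin θ = 15/17: (-8, -15, 12) → (-8, -60/17, -321/17)
T3 shear: x ← x − 1/2·y: (-8, -60/17, -321/17) → (-106/17, -60/17, -321/17)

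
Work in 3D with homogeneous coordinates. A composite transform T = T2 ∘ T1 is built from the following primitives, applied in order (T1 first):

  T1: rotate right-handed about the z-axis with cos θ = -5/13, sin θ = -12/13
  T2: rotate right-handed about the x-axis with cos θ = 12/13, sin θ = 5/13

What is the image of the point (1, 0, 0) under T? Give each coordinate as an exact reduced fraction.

T(p) = (-5/13, -144/169, -60/169)

T1 rotate right-handed about the z-axis with cos θ = -5/13, sin θ = -12/13: (1, 0, 0) → (-5/13, -12/13, 0)
T2 rotate right-handed about the x-axis with cos θ = 12/13, sin θ = 5/13: (-5/13, -12/13, 0) → (-5/13, -144/169, -60/169)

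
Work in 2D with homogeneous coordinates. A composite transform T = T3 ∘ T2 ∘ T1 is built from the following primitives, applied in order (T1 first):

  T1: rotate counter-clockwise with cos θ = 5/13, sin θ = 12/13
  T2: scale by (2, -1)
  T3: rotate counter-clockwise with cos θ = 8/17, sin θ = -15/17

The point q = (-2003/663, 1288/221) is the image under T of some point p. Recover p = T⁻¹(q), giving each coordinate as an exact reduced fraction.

T1 = [5/13 -12/13 0; 12/13 5/13 0; 0 0 1]
T2·T1 = [10/13 -24/13 0; -12/13 -5/13 0; 0 0 1]
T3·…·T1 = [-100/221 -267/221 0; -246/221 320/221 0; 0 0 1]
det M = -2; M⁻¹ = [-160/221 -267/442 0; -123/221 50/221 0; 0 0 1]
M⁻¹ · (-2003/663, 1288/221)ᵀ = (-4/3, 3)ᵀ

p = (-4/3, 3)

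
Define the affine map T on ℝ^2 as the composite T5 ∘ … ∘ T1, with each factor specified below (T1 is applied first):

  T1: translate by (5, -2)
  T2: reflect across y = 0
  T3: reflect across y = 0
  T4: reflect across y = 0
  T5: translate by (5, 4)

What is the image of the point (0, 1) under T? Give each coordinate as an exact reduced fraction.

T(p) = (10, 5)

T1 translate by (5, -2): (0, 1) → (5, -1)
T2 reflect across y = 0: (5, -1) → (5, 1)
T3 reflect across y = 0: (5, 1) → (5, -1)
T4 reflect across y = 0: (5, -1) → (5, 1)
T5 translate by (5, 4): (5, 1) → (10, 5)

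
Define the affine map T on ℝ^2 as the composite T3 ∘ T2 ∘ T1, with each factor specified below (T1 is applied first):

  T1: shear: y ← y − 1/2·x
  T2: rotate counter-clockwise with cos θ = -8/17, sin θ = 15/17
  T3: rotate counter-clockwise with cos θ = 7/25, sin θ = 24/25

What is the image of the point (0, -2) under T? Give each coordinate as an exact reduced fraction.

T(p) = (-174/425, 832/425)

T1 shear: y ← y − 1/2·x: (0, -2) → (0, -2)
T2 rotate counter-clockwise with cos θ = -8/17, sin θ = 15/17: (0, -2) → (30/17, 16/17)
T3 rotate counter-clockwise with cos θ = 7/25, sin θ = 24/25: (30/17, 16/17) → (-174/425, 832/425)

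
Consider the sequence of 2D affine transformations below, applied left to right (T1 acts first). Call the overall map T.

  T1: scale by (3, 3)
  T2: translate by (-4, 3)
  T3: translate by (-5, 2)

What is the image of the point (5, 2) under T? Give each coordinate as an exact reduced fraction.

T(p) = (6, 11)

T1 scale by (3, 3): (5, 2) → (15, 6)
T2 translate by (-4, 3): (15, 6) → (11, 9)
T3 translate by (-5, 2): (11, 9) → (6, 11)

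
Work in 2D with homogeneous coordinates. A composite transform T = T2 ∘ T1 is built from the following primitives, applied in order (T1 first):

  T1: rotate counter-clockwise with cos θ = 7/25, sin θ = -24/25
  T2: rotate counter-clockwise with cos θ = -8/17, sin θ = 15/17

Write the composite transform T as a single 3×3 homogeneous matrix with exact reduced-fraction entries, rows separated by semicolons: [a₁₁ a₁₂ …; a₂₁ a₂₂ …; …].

T1 = [7/25 24/25 0; -24/25 7/25 0; 0 0 1]
T2·T1 = [304/425 -297/425 0; 297/425 304/425 0; 0 0 1]

T = [304/425 -297/425 0; 297/425 304/425 0; 0 0 1]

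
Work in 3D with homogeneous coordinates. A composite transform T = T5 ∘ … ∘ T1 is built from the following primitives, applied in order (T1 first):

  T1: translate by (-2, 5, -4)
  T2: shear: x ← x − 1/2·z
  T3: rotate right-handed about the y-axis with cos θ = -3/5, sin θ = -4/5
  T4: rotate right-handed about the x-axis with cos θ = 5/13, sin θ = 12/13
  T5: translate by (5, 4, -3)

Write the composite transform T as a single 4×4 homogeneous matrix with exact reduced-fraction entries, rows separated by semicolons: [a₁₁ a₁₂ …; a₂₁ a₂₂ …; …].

T1 = [1 0 0 -2; 0 1 0 5; 0 0 1 -4; 0 0 0 1]
T2·T1 = [1 0 -1/2 0; 0 1 0 5; 0 0 1 -4; 0 0 0 1]
T3·…·T1 = [-3/5 0 -1/2 16/5; 0 1 0 5; 4/5 0 -1 12/5; 0 0 0 1]
T4·…·T1 = [-3/5 0 -1/2 16/5; -48/65 5/13 12/13 -19/65; 4/13 12/13 -5/13 72/13; 0 0 0 1]
T5·…·T1 = [-3/5 0 -1/2 41/5; -48/65 5/13 12/13 241/65; 4/13 12/13 -5/13 33/13; 0 0 0 1]

T = [-3/5 0 -1/2 41/5; -48/65 5/13 12/13 241/65; 4/13 12/13 -5/13 33/13; 0 0 0 1]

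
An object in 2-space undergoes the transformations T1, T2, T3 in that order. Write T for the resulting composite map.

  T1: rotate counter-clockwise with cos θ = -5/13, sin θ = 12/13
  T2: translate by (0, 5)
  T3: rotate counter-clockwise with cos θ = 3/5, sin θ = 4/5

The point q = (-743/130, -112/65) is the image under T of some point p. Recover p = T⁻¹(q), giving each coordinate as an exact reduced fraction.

p = (1/2, 5)

T1 = [-5/13 -12/13 0; 12/13 -5/13 0; 0 0 1]
T2·T1 = [-5/13 -12/13 0; 12/13 -5/13 5; 0 0 1]
T3·…·T1 = [-63/65 -16/65 -4; 16/65 -63/65 3; 0 0 1]
det M = 1; M⁻¹ = [-63/65 16/65 -60/13; -16/65 -63/65 25/13; 0 0 1]
M⁻¹ · (-743/130, -112/65)ᵀ = (1/2, 5)ᵀ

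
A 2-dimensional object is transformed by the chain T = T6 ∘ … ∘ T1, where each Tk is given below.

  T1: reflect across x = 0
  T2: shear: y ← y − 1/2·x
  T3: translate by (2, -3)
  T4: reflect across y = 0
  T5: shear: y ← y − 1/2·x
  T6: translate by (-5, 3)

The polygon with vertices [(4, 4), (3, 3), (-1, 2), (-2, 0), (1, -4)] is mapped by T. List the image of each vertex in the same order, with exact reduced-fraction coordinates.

image vertices: (-7, 1), (-6, 2), (-2, 3), (-1, 5), (-4, 9)

T1 reflect across x = 0: (4, 4) → (-4, 4); (3, 3) → (-3, 3); (-1, 2) → (1, 2); (-2, 0) → (2, 0); (1, -4) → (-1, -4)
T2 shear: y ← y − 1/2·x: (-4, 4) → (-4, 6); (-3, 3) → (-3, 9/2); (1, 2) → (1, 3/2); (2, 0) → (2, -1); (-1, -4) → (-1, -7/2)
T3 translate by (2, -3): (-4, 6) → (-2, 3); (-3, 9/2) → (-1, 3/2); (1, 3/2) → (3, -3/2); (2, -1) → (4, -4); (-1, -7/2) → (1, -13/2)
T4 reflect across y = 0: (-2, 3) → (-2, -3); (-1, 3/2) → (-1, -3/2); (3, -3/2) → (3, 3/2); (4, -4) → (4, 4); (1, -13/2) → (1, 13/2)
T5 shear: y ← y − 1/2·x: (-2, -3) → (-2, -2); (-1, -3/2) → (-1, -1); (3, 3/2) → (3, 0); (4, 4) → (4, 2); (1, 13/2) → (1, 6)
T6 translate by (-5, 3): (-2, -2) → (-7, 1); (-1, -1) → (-6, 2); (3, 0) → (-2, 3); (4, 2) → (-1, 5); (1, 6) → (-4, 9)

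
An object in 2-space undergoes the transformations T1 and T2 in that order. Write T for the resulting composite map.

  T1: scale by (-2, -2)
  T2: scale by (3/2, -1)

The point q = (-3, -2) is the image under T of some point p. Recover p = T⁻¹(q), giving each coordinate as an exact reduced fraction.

p = (1, -1)

T1 = [-2 0 0; 0 -2 0; 0 0 1]
T2·T1 = [-3 0 0; 0 2 0; 0 0 1]
det M = -6; M⁻¹ = [-1/3 0 0; 0 1/2 0; 0 0 1]
M⁻¹ · (-3, -2)ᵀ = (1, -1)ᵀ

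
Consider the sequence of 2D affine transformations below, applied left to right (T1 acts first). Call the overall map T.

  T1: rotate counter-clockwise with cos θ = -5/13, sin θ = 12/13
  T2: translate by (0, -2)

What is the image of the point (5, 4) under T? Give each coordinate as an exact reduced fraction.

T1 rotate counter-clockwise with cos θ = -5/13, sin θ = 12/13: (5, 4) → (-73/13, 40/13)
T2 translate by (0, -2): (-73/13, 40/13) → (-73/13, 14/13)

T(p) = (-73/13, 14/13)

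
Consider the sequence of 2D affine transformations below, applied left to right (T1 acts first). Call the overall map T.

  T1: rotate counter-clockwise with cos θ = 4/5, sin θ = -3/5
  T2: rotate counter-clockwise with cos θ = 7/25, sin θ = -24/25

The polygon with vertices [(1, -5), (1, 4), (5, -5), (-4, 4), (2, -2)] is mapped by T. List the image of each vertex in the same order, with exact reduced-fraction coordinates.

T1 rotate counter-clockwise with cos θ = 4/5, sin θ = -3/5: (1, -5) → (-11/5, -23/5); (1, 4) → (16/5, 13/5); (5, -5) → (1, -7); (-4, 4) → (-4/5, 28/5); (2, -2) → (2/5, -14/5)
T2 rotate counter-clockwise with cos θ = 7/25, sin θ = -24/25: (-11/5, -23/5) → (-629/125, 103/125); (16/5, 13/5) → (424/125, -293/125); (1, -7) → (-161/25, -73/25); (-4/5, 28/5) → (644/125, 292/125); (2/5, -14/5) → (-322/125, -146/125)

image vertices: (-629/125, 103/125), (424/125, -293/125), (-161/25, -73/25), (644/125, 292/125), (-322/125, -146/125)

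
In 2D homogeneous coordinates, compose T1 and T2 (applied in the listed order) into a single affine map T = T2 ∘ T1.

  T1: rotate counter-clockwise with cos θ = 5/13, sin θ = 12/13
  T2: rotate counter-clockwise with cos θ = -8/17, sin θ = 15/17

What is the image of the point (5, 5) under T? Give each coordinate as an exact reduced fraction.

T(p) = (-995/221, -1205/221)

T1 rotate counter-clockwise with cos θ = 5/13, sin θ = 12/13: (5, 5) → (-35/13, 85/13)
T2 rotate counter-clockwise with cos θ = -8/17, sin θ = 15/17: (-35/13, 85/13) → (-995/221, -1205/221)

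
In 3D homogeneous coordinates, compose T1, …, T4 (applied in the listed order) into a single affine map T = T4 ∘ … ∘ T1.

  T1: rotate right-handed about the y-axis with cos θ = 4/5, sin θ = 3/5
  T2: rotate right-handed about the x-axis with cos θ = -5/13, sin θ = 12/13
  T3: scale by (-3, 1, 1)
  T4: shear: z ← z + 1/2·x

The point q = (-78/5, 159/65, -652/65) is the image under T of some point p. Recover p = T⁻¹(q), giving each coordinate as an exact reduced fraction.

p = (5, -3, 2)

T1 = [4/5 0 3/5 0; 0 1 0 0; -3/5 0 4/5 0; 0 0 0 1]
T2·T1 = [4/5 0 3/5 0; 36/65 -5/13 -48/65 0; 3/13 12/13 -4/13 0; 0 0 0 1]
T3·…·T1 = [-12/5 0 -9/5 0; 36/65 -5/13 -48/65 0; 3/13 12/13 -4/13 0; 0 0 0 1]
T4·…·T1 = [-12/5 0 -9/5 0; 36/65 -5/13 -48/65 0; -63/65 12/13 -157/130 0; 0 0 0 1]
det M = -3; M⁻¹ = [-149/390 36/65 3/13 0; -6/13 -5/13 12/13 0; -3/65 -48/65 -4/13 0; 0 0 0 1]
M⁻¹ · (-78/5, 159/65, -652/65)ᵀ = (5, -3, 2)ᵀ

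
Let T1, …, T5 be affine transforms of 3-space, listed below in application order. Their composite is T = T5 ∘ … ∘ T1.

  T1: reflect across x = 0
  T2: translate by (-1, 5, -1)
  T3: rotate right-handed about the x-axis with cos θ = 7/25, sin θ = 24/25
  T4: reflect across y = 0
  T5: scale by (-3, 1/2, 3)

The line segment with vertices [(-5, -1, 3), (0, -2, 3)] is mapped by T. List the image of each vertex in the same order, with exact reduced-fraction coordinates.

T1 reflect across x = 0: (-5, -1, 3) → (5, -1, 3); (0, -2, 3) → (0, -2, 3)
T2 translate by (-1, 5, -1): (5, -1, 3) → (4, 4, 2); (0, -2, 3) → (-1, 3, 2)
T3 rotate right-handed about the x-axis with cos θ = 7/25, sin θ = 24/25: (4, 4, 2) → (4, -4/5, 22/5); (-1, 3, 2) → (-1, -27/25, 86/25)
T4 reflect across y = 0: (4, -4/5, 22/5) → (4, 4/5, 22/5); (-1, -27/25, 86/25) → (-1, 27/25, 86/25)
T5 scale by (-3, 1/2, 3): (4, 4/5, 22/5) → (-12, 2/5, 66/5); (-1, 27/25, 86/25) → (3, 27/50, 258/25)

image vertices: (-12, 2/5, 66/5), (3, 27/50, 258/25)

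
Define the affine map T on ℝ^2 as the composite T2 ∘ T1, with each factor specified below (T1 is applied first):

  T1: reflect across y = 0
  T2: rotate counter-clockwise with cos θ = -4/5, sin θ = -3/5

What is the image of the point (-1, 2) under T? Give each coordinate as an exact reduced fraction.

T(p) = (-2/5, 11/5)

T1 reflect across y = 0: (-1, 2) → (-1, -2)
T2 rotate counter-clockwise with cos θ = -4/5, sin θ = -3/5: (-1, -2) → (-2/5, 11/5)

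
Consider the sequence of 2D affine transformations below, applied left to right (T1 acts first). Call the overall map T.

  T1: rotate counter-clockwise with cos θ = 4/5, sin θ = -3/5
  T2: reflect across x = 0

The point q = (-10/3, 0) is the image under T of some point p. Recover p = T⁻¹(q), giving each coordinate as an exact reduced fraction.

p = (8/3, 2)

T1 = [4/5 3/5 0; -3/5 4/5 0; 0 0 1]
T2·T1 = [-4/5 -3/5 0; -3/5 4/5 0; 0 0 1]
det M = -1; M⁻¹ = [-4/5 -3/5 0; -3/5 4/5 0; 0 0 1]
M⁻¹ · (-10/3, 0)ᵀ = (8/3, 2)ᵀ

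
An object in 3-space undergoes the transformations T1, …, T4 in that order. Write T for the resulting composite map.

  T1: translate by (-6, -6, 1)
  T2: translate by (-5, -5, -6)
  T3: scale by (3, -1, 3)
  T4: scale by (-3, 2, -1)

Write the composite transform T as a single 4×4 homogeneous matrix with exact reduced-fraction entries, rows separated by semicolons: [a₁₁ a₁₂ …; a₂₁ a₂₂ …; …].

T1 = [1 0 0 -6; 0 1 0 -6; 0 0 1 1; 0 0 0 1]
T2·T1 = [1 0 0 -11; 0 1 0 -11; 0 0 1 -5; 0 0 0 1]
T3·…·T1 = [3 0 0 -33; 0 -1 0 11; 0 0 3 -15; 0 0 0 1]
T4·…·T1 = [-9 0 0 99; 0 -2 0 22; 0 0 -3 15; 0 0 0 1]

T = [-9 0 0 99; 0 -2 0 22; 0 0 -3 15; 0 0 0 1]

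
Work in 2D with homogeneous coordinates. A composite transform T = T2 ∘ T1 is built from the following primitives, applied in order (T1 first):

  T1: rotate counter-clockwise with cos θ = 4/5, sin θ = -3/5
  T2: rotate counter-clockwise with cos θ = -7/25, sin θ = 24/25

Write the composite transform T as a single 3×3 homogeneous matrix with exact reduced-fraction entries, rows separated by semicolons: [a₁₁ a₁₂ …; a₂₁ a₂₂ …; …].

T1 = [4/5 3/5 0; -3/5 4/5 0; 0 0 1]
T2·T1 = [44/125 -117/125 0; 117/125 44/125 0; 0 0 1]

T = [44/125 -117/125 0; 117/125 44/125 0; 0 0 1]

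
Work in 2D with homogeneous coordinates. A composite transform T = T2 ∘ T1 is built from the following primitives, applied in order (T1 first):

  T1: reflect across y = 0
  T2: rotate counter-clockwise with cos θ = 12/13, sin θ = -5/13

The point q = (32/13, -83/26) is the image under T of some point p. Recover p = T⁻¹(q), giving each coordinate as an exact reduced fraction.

p = (7/2, 2)

T1 = [1 0 0; 0 -1 0; 0 0 1]
T2·T1 = [12/13 -5/13 0; -5/13 -12/13 0; 0 0 1]
det M = -1; M⁻¹ = [12/13 -5/13 0; -5/13 -12/13 0; 0 0 1]
M⁻¹ · (32/13, -83/26)ᵀ = (7/2, 2)ᵀ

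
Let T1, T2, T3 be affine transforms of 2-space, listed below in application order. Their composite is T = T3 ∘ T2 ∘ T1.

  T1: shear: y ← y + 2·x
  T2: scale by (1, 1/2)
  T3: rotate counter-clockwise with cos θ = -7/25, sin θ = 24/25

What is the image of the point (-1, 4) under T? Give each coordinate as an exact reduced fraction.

T1 shear: y ← y + 2·x: (-1, 4) → (-1, 2)
T2 scale by (1, 1/2): (-1, 2) → (-1, 1)
T3 rotate counter-clockwise with cos θ = -7/25, sin θ = 24/25: (-1, 1) → (-17/25, -31/25)

T(p) = (-17/25, -31/25)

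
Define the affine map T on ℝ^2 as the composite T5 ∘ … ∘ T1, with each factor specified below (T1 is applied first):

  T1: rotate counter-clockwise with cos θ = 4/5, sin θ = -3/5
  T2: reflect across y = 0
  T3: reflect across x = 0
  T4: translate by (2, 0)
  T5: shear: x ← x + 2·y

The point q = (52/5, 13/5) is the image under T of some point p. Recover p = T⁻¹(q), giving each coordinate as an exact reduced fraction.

T1 = [4/5 3/5 0; -3/5 4/5 0; 0 0 1]
T2·T1 = [4/5 3/5 0; 3/5 -4/5 0; 0 0 1]
T3·…·T1 = [-4/5 -3/5 0; 3/5 -4/5 0; 0 0 1]
T4·…·T1 = [-4/5 -3/5 2; 3/5 -4/5 0; 0 0 1]
T5·…·T1 = [2/5 -11/5 2; 3/5 -4/5 0; 0 0 1]
det M = 1; M⁻¹ = [-4/5 11/5 8/5; -3/5 2/5 6/5; 0 0 1]
M⁻¹ · (52/5, 13/5)ᵀ = (-1, -4)ᵀ

p = (-1, -4)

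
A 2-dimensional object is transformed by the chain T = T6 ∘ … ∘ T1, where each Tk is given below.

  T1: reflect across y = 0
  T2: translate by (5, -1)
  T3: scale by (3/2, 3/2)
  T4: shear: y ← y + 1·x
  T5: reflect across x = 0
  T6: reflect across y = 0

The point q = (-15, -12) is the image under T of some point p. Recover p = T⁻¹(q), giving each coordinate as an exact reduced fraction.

p = (5, 1)

T1 = [1 0 0; 0 -1 0; 0 0 1]
T2·T1 = [1 0 5; 0 -1 -1; 0 0 1]
T3·…·T1 = [3/2 0 15/2; 0 -3/2 -3/2; 0 0 1]
T4·…·T1 = [3/2 0 15/2; 3/2 -3/2 6; 0 0 1]
T5·…·T1 = [-3/2 0 -15/2; 3/2 -3/2 6; 0 0 1]
T6·…·T1 = [-3/2 0 -15/2; -3/2 3/2 -6; 0 0 1]
det M = -9/4; M⁻¹ = [-2/3 0 -5; -2/3 2/3 -1; 0 0 1]
M⁻¹ · (-15, -12)ᵀ = (5, 1)ᵀ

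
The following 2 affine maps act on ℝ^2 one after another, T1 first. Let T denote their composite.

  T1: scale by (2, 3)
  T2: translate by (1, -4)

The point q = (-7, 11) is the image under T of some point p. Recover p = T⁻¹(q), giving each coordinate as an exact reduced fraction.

p = (-4, 5)

T1 = [2 0 0; 0 3 0; 0 0 1]
T2·T1 = [2 0 1; 0 3 -4; 0 0 1]
det M = 6; M⁻¹ = [1/2 0 -1/2; 0 1/3 4/3; 0 0 1]
M⁻¹ · (-7, 11)ᵀ = (-4, 5)ᵀ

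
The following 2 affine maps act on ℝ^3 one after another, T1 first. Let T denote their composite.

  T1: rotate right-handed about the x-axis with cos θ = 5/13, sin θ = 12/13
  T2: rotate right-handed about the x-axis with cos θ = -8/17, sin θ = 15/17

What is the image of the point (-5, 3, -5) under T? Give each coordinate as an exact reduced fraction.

T1 rotate right-handed about the x-axis with cos θ = 5/13, sin θ = 12/13: (-5, 3, -5) → (-5, 75/13, 11/13)
T2 rotate right-handed about the x-axis with cos θ = -8/17, sin θ = 15/17: (-5, 75/13, 11/13) → (-5, -45/13, 61/13)

T(p) = (-5, -45/13, 61/13)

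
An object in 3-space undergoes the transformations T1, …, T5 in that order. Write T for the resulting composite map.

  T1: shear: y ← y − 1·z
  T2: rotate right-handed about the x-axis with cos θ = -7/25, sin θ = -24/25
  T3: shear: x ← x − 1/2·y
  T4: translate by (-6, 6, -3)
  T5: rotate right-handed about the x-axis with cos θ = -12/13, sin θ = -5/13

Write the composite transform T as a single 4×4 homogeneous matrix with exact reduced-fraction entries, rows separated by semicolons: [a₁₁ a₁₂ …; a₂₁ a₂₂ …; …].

T = [1 7/50 -31/50 -6; 0 -36/325 -287/325 -87/13; 0 323/325 -359/325 6/13; 0 0 0 1]

T1 = [1 0 0 0; 0 1 -1 0; 0 0 1 0; 0 0 0 1]
T2·T1 = [1 0 0 0; 0 -7/25 31/25 0; 0 -24/25 17/25 0; 0 0 0 1]
T3·…·T1 = [1 7/50 -31/50 0; 0 -7/25 31/25 0; 0 -24/25 17/25 0; 0 0 0 1]
T4·…·T1 = [1 7/50 -31/50 -6; 0 -7/25 31/25 6; 0 -24/25 17/25 -3; 0 0 0 1]
T5·…·T1 = [1 7/50 -31/50 -6; 0 -36/325 -287/325 -87/13; 0 323/325 -359/325 6/13; 0 0 0 1]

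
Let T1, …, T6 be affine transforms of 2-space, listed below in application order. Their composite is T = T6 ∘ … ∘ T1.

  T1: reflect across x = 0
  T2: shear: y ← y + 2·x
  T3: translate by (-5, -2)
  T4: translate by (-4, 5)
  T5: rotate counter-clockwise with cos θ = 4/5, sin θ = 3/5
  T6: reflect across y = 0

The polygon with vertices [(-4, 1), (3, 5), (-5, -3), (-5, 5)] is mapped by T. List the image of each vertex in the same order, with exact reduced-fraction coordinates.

T1 reflect across x = 0: (-4, 1) → (4, 1); (3, 5) → (-3, 5); (-5, -3) → (5, -3); (-5, 5) → (5, 5)
T2 shear: y ← y + 2·x: (4, 1) → (4, 9); (-3, 5) → (-3, -1); (5, -3) → (5, 7); (5, 5) → (5, 15)
T3 translate by (-5, -2): (4, 9) → (-1, 7); (-3, -1) → (-8, -3); (5, 7) → (0, 5); (5, 15) → (0, 13)
T4 translate by (-4, 5): (-1, 7) → (-5, 12); (-8, -3) → (-12, 2); (0, 5) → (-4, 10); (0, 13) → (-4, 18)
T5 rotate counter-clockwise with cos θ = 4/5, sin θ = 3/5: (-5, 12) → (-56/5, 33/5); (-12, 2) → (-54/5, -28/5); (-4, 10) → (-46/5, 28/5); (-4, 18) → (-14, 12)
T6 reflect across y = 0: (-56/5, 33/5) → (-56/5, -33/5); (-54/5, -28/5) → (-54/5, 28/5); (-46/5, 28/5) → (-46/5, -28/5); (-14, 12) → (-14, -12)

image vertices: (-56/5, -33/5), (-54/5, 28/5), (-46/5, -28/5), (-14, -12)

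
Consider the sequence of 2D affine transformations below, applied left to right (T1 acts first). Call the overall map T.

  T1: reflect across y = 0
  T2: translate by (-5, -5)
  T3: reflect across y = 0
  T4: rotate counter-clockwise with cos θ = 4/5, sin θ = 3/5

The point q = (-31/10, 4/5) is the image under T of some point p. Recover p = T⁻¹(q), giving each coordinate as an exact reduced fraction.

p = (3, -5/2)

T1 = [1 0 0; 0 -1 0; 0 0 1]
T2·T1 = [1 0 -5; 0 -1 -5; 0 0 1]
T3·…·T1 = [1 0 -5; 0 1 5; 0 0 1]
T4·…·T1 = [4/5 -3/5 -7; 3/5 4/5 1; 0 0 1]
det M = 1; M⁻¹ = [4/5 3/5 5; -3/5 4/5 -5; 0 0 1]
M⁻¹ · (-31/10, 4/5)ᵀ = (3, -5/2)ᵀ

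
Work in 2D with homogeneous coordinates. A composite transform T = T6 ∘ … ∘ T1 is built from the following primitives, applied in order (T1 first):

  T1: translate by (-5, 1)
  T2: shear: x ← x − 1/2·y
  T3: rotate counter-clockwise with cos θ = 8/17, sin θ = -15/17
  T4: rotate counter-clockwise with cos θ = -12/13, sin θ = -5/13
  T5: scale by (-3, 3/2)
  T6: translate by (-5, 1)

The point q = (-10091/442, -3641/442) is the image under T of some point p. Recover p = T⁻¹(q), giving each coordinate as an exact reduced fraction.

T1 = [1 0 -5; 0 1 1; 0 0 1]
T2·T1 = [1 -1/2 -11/2; 0 1 1; 0 0 1]
T3·…·T1 = [8/17 11/17 -29/17; -15/17 31/34 181/34; 0 0 1]
T4·…·T1 = [-171/221 -109/442 1601/442; 140/221 -241/221 -941/221; 0 0 1]
T5·…·T1 = [513/221 327/442 -4803/442; 210/221 -723/442 -2823/442; 0 0 1]
T6·…·T1 = [513/221 327/442 -7013/442; 210/221 -723/442 -2381/442; 0 0 1]
det M = -9/2; M⁻¹ = [241/663 109/663 4411/663; 140/663 -114/221 379/663; 0 0 1]
M⁻¹ · (-10091/442, -3641/442)ᵀ = (-3, 0)ᵀ

p = (-3, 0)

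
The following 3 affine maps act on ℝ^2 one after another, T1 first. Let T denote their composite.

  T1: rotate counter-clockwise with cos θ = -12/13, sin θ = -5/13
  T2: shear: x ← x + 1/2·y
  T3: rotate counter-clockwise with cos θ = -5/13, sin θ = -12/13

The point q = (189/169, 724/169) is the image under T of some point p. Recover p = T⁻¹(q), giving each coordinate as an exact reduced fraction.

p = (4, -1)

T1 = [-12/13 5/13 0; -5/13 -12/13 0; 0 0 1]
T2·T1 = [-29/26 -1/13 0; -5/13 -12/13 0; 0 0 1]
T3·…·T1 = [25/338 -139/169 0; 199/169 72/169 0; 0 0 1]
det M = 1; M⁻¹ = [72/169 139/169 0; -199/169 25/338 0; 0 0 1]
M⁻¹ · (189/169, 724/169)ᵀ = (4, -1)ᵀ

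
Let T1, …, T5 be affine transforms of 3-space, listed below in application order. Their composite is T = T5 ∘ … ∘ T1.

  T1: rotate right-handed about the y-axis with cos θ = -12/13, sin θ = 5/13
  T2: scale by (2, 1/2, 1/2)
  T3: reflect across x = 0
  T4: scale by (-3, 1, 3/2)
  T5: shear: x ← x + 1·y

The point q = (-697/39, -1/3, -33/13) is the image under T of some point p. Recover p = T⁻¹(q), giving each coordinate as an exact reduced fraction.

p = (4, -2/3, 2)

T1 = [-12/13 0 5/13 0; 0 1 0 0; -5/13 0 -12/13 0; 0 0 0 1]
T2·T1 = [-24/13 0 10/13 0; 0 1/2 0 0; -5/26 0 -6/13 0; 0 0 0 1]
T3·…·T1 = [24/13 0 -10/13 0; 0 1/2 0 0; -5/26 0 -6/13 0; 0 0 0 1]
T4·…·T1 = [-72/13 0 30/13 0; 0 1/2 0 0; -15/52 0 -9/13 0; 0 0 0 1]
T5·…·T1 = [-72/13 1/2 30/13 0; 0 1/2 0 0; -15/52 0 -9/13 0; 0 0 0 1]
det M = 9/4; M⁻¹ = [-2/13 2/13 -20/39 0; 0 2 0 0; 5/78 -5/78 -16/13 0; 0 0 0 1]
M⁻¹ · (-697/39, -1/3, -33/13)ᵀ = (4, -2/3, 2)ᵀ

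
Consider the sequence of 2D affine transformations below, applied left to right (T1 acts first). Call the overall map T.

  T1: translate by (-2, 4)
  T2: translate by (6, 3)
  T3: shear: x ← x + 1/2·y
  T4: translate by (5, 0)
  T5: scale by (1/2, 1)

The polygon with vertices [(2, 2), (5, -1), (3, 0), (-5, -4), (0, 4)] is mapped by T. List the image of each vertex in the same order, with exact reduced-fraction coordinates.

image vertices: (31/4, 9), (17/2, 6), (31/4, 7), (11/4, 3), (29/4, 11)

T1 translate by (-2, 4): (2, 2) → (0, 6); (5, -1) → (3, 3); (3, 0) → (1, 4); (-5, -4) → (-7, 0); (0, 4) → (-2, 8)
T2 translate by (6, 3): (0, 6) → (6, 9); (3, 3) → (9, 6); (1, 4) → (7, 7); (-7, 0) → (-1, 3); (-2, 8) → (4, 11)
T3 shear: x ← x + 1/2·y: (6, 9) → (21/2, 9); (9, 6) → (12, 6); (7, 7) → (21/2, 7); (-1, 3) → (1/2, 3); (4, 11) → (19/2, 11)
T4 translate by (5, 0): (21/2, 9) → (31/2, 9); (12, 6) → (17, 6); (21/2, 7) → (31/2, 7); (1/2, 3) → (11/2, 3); (19/2, 11) → (29/2, 11)
T5 scale by (1/2, 1): (31/2, 9) → (31/4, 9); (17, 6) → (17/2, 6); (31/2, 7) → (31/4, 7); (11/2, 3) → (11/4, 3); (29/2, 11) → (29/4, 11)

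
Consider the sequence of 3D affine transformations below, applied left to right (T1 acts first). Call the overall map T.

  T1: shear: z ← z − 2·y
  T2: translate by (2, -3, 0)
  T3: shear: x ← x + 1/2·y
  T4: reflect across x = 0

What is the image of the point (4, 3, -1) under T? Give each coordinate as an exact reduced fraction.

T(p) = (-6, 0, -7)

T1 shear: z ← z − 2·y: (4, 3, -1) → (4, 3, -7)
T2 translate by (2, -3, 0): (4, 3, -7) → (6, 0, -7)
T3 shear: x ← x + 1/2·y: (6, 0, -7) → (6, 0, -7)
T4 reflect across x = 0: (6, 0, -7) → (-6, 0, -7)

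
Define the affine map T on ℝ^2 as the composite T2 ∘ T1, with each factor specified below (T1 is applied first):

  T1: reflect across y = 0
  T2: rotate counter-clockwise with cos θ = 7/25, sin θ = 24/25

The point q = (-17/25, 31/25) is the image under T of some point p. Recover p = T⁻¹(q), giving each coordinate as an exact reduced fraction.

p = (1, -1)

T1 = [1 0 0; 0 -1 0; 0 0 1]
T2·T1 = [7/25 24/25 0; 24/25 -7/25 0; 0 0 1]
det M = -1; M⁻¹ = [7/25 24/25 0; 24/25 -7/25 0; 0 0 1]
M⁻¹ · (-17/25, 31/25)ᵀ = (1, -1)ᵀ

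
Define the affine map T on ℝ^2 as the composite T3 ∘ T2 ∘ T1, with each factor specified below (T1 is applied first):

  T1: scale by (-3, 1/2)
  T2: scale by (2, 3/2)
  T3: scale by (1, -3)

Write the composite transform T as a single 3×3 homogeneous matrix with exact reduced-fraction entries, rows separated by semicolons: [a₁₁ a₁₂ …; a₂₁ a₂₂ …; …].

T1 = [-3 0 0; 0 1/2 0; 0 0 1]
T2·T1 = [-6 0 0; 0 3/4 0; 0 0 1]
T3·…·T1 = [-6 0 0; 0 -9/4 0; 0 0 1]

T = [-6 0 0; 0 -9/4 0; 0 0 1]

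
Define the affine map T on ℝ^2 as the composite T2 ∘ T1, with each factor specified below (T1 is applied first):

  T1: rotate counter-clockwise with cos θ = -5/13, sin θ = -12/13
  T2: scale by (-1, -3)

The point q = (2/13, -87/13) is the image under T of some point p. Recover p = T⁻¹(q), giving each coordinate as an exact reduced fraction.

T1 = [-5/13 12/13 0; -12/13 -5/13 0; 0 0 1]
T2·T1 = [5/13 -12/13 0; 36/13 15/13 0; 0 0 1]
det M = 3; M⁻¹ = [5/13 4/13 0; -12/13 5/39 0; 0 0 1]
M⁻¹ · (2/13, -87/13)ᵀ = (-2, -1)ᵀ

p = (-2, -1)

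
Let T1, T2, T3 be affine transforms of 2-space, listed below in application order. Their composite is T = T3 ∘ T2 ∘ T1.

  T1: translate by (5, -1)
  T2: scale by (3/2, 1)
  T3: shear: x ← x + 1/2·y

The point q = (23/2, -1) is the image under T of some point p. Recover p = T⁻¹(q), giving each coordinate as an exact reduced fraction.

p = (3, 0)

T1 = [1 0 5; 0 1 -1; 0 0 1]
T2·T1 = [3/2 0 15/2; 0 1 -1; 0 0 1]
T3·…·T1 = [3/2 1/2 7; 0 1 -1; 0 0 1]
det M = 3/2; M⁻¹ = [2/3 -1/3 -5; 0 1 1; 0 0 1]
M⁻¹ · (23/2, -1)ᵀ = (3, 0)ᵀ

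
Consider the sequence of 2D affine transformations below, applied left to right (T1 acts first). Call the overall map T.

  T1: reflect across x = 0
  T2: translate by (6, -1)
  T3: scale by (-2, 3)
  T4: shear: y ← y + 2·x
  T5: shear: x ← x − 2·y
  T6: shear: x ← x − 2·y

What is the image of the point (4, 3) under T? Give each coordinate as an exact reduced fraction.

T(p) = (4, -2)

T1 reflect across x = 0: (4, 3) → (-4, 3)
T2 translate by (6, -1): (-4, 3) → (2, 2)
T3 scale by (-2, 3): (2, 2) → (-4, 6)
T4 shear: y ← y + 2·x: (-4, 6) → (-4, -2)
T5 shear: x ← x − 2·y: (-4, -2) → (0, -2)
T6 shear: x ← x − 2·y: (0, -2) → (4, -2)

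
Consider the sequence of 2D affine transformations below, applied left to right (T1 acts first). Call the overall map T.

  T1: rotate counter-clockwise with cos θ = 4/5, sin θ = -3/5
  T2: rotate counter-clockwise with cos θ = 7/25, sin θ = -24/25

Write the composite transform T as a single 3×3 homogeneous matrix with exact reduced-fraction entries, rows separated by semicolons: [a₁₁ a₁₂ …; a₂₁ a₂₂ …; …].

T = [-44/125 117/125 0; -117/125 -44/125 0; 0 0 1]

T1 = [4/5 3/5 0; -3/5 4/5 0; 0 0 1]
T2·T1 = [-44/125 117/125 0; -117/125 -44/125 0; 0 0 1]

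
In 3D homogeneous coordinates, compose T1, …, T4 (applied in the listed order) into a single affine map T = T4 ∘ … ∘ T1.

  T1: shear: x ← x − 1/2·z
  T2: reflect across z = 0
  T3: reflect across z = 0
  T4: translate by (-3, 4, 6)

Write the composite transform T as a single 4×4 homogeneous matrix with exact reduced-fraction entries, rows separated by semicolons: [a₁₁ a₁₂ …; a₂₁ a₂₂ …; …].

T = [1 0 -1/2 -3; 0 1 0 4; 0 0 1 6; 0 0 0 1]

T1 = [1 0 -1/2 0; 0 1 0 0; 0 0 1 0; 0 0 0 1]
T2·T1 = [1 0 -1/2 0; 0 1 0 0; 0 0 -1 0; 0 0 0 1]
T3·…·T1 = [1 0 -1/2 0; 0 1 0 0; 0 0 1 0; 0 0 0 1]
T4·…·T1 = [1 0 -1/2 -3; 0 1 0 4; 0 0 1 6; 0 0 0 1]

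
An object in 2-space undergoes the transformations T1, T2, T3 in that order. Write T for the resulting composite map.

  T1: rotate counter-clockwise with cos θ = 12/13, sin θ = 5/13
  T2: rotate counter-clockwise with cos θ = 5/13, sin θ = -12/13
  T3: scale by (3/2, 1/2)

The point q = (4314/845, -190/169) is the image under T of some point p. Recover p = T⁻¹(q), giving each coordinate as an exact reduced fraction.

T1 = [12/13 -5/13 0; 5/13 12/13 0; 0 0 1]
T2·T1 = [120/169 119/169 0; -119/169 120/169 0; 0 0 1]
T3·…·T1 = [180/169 357/338 0; -119/338 60/169 0; 0 0 1]
det M = 3/4; M⁻¹ = [80/169 -238/169 0; 238/507 240/169 0; 0 0 1]
M⁻¹ · (4314/845, -190/169)ᵀ = (4, 4/5)ᵀ

p = (4, 4/5)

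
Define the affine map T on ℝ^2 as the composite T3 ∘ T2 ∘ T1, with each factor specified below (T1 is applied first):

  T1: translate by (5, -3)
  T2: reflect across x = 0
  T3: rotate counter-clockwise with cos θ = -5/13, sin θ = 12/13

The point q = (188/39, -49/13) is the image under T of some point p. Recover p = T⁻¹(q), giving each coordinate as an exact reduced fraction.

p = (1/3, 0)

T1 = [1 0 5; 0 1 -3; 0 0 1]
T2·T1 = [-1 0 -5; 0 1 -3; 0 0 1]
T3·…·T1 = [5/13 -12/13 61/13; -12/13 -5/13 -45/13; 0 0 1]
det M = -1; M⁻¹ = [5/13 -12/13 -5; -12/13 -5/13 3; 0 0 1]
M⁻¹ · (188/39, -49/13)ᵀ = (1/3, 0)ᵀ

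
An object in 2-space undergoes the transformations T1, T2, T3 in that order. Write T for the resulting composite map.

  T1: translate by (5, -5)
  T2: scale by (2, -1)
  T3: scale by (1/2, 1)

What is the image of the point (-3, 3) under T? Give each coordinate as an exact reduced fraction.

T1 translate by (5, -5): (-3, 3) → (2, -2)
T2 scale by (2, -1): (2, -2) → (4, 2)
T3 scale by (1/2, 1): (4, 2) → (2, 2)

T(p) = (2, 2)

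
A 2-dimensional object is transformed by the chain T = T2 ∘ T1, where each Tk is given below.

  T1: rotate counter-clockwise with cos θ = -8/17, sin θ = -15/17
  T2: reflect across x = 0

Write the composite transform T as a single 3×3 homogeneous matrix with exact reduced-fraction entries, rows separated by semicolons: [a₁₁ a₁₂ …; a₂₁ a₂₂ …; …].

T = [8/17 -15/17 0; -15/17 -8/17 0; 0 0 1]

T1 = [-8/17 15/17 0; -15/17 -8/17 0; 0 0 1]
T2·T1 = [8/17 -15/17 0; -15/17 -8/17 0; 0 0 1]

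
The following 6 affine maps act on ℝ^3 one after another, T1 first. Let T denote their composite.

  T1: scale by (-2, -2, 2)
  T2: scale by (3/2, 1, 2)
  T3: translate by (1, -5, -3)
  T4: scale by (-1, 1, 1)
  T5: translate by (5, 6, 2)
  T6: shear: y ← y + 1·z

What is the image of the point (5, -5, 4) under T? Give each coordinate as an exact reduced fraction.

T1 scale by (-2, -2, 2): (5, -5, 4) → (-10, 10, 8)
T2 scale by (3/2, 1, 2): (-10, 10, 8) → (-15, 10, 16)
T3 translate by (1, -5, -3): (-15, 10, 16) → (-14, 5, 13)
T4 scale by (-1, 1, 1): (-14, 5, 13) → (14, 5, 13)
T5 translate by (5, 6, 2): (14, 5, 13) → (19, 11, 15)
T6 shear: y ← y + 1·z: (19, 11, 15) → (19, 26, 15)

T(p) = (19, 26, 15)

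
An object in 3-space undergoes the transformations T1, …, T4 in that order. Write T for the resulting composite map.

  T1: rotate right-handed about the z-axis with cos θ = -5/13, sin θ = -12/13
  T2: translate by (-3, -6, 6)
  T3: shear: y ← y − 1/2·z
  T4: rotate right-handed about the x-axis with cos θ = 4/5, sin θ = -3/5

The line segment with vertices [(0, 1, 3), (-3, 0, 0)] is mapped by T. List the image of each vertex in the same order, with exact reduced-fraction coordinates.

T1 rotate right-handed about the z-axis with cos θ = -5/13, sin θ = -12/13: (0, 1, 3) → (12/13, -5/13, 3); (-3, 0, 0) → (15/13, 36/13, 0)
T2 translate by (-3, -6, 6): (12/13, -5/13, 3) → (-27/13, -83/13, 9); (15/13, 36/13, 0) → (-24/13, -42/13, 6)
T3 shear: y ← y − 1/2·z: (-27/13, -83/13, 9) → (-27/13, -283/26, 9); (-24/13, -42/13, 6) → (-24/13, -81/13, 6)
T4 rotate right-handed about the x-axis with cos θ = 4/5, sin θ = -3/5: (-27/13, -283/26, 9) → (-27/13, -43/13, 357/26); (-24/13, -81/13, 6) → (-24/13, -18/13, 111/13)

image vertices: (-27/13, -43/13, 357/26), (-24/13, -18/13, 111/13)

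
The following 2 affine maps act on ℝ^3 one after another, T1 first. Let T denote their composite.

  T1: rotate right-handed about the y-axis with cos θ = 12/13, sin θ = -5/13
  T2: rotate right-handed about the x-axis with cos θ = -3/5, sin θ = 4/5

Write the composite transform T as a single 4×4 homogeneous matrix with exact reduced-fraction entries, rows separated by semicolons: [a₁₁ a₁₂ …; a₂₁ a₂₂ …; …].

T1 = [12/13 0 -5/13 0; 0 1 0 0; 5/13 0 12/13 0; 0 0 0 1]
T2·T1 = [12/13 0 -5/13 0; -4/13 -3/5 -48/65 0; -3/13 4/5 -36/65 0; 0 0 0 1]

T = [12/13 0 -5/13 0; -4/13 -3/5 -48/65 0; -3/13 4/5 -36/65 0; 0 0 0 1]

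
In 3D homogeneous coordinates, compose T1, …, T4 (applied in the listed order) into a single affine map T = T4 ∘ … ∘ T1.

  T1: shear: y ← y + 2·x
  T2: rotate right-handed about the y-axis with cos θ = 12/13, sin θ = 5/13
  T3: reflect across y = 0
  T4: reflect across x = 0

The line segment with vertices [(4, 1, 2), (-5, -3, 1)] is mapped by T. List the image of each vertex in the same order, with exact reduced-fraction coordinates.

image vertices: (-58/13, -9, 4/13), (55/13, 13, 37/13)

T1 shear: y ← y + 2·x: (4, 1, 2) → (4, 9, 2); (-5, -3, 1) → (-5, -13, 1)
T2 rotate right-handed about the y-axis with cos θ = 12/13, sin θ = 5/13: (4, 9, 2) → (58/13, 9, 4/13); (-5, -13, 1) → (-55/13, -13, 37/13)
T3 reflect across y = 0: (58/13, 9, 4/13) → (58/13, -9, 4/13); (-55/13, -13, 37/13) → (-55/13, 13, 37/13)
T4 reflect across x = 0: (58/13, -9, 4/13) → (-58/13, -9, 4/13); (-55/13, 13, 37/13) → (55/13, 13, 37/13)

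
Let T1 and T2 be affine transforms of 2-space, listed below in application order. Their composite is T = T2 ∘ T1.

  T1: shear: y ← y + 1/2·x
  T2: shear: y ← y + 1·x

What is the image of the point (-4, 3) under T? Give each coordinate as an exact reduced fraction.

T(p) = (-4, -3)

T1 shear: y ← y + 1/2·x: (-4, 3) → (-4, 1)
T2 shear: y ← y + 1·x: (-4, 1) → (-4, -3)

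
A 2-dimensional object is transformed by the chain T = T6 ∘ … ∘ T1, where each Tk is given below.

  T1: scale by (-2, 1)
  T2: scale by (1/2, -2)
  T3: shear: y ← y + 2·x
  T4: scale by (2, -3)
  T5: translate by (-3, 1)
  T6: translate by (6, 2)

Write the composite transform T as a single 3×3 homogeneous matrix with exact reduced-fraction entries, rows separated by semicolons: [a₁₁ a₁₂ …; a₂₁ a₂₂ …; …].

T = [-2 0 3; 6 6 3; 0 0 1]

T1 = [-2 0 0; 0 1 0; 0 0 1]
T2·T1 = [-1 0 0; 0 -2 0; 0 0 1]
T3·…·T1 = [-1 0 0; -2 -2 0; 0 0 1]
T4·…·T1 = [-2 0 0; 6 6 0; 0 0 1]
T5·…·T1 = [-2 0 -3; 6 6 1; 0 0 1]
T6·…·T1 = [-2 0 3; 6 6 3; 0 0 1]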